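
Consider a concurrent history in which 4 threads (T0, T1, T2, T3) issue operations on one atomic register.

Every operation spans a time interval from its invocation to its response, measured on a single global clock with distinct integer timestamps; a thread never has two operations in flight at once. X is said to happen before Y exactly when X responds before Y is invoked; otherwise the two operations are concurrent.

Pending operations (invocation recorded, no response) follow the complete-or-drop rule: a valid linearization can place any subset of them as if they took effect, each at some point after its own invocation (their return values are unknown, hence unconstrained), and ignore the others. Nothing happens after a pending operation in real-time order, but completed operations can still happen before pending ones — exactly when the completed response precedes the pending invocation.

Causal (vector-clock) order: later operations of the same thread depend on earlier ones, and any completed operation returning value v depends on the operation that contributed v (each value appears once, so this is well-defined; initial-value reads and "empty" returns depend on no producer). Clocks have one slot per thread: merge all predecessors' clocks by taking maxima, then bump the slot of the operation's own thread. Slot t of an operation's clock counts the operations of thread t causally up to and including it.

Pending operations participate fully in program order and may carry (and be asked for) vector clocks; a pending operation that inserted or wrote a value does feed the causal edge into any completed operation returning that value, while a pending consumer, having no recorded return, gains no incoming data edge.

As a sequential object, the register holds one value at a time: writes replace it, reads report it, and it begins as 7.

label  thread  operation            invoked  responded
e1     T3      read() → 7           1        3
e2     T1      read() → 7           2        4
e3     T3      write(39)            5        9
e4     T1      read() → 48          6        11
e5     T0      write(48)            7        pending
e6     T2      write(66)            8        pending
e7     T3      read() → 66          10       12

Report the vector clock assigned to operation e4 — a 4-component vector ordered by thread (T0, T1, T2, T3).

root op e1, invoked 1: fresh clock plus T3's own tick → (0, 0, 0, 1)
root op e6, invoked 8: fresh clock plus T2's own tick → (0, 0, 1, 0)
root op e2, invoked 2: fresh clock plus T1's own tick → (0, 1, 0, 0)
root op e5, invoked 7: fresh clock plus T0's own tick → (1, 0, 0, 0)
VC(e3, invoked at 5): max of VC(e1)=(0, 0, 0, 1), then +1 on thread T3 → (0, 0, 0, 2)
VC(e4, invoked at 6): max of VC(e2)=(0, 1, 0, 0), VC(e5)=(1, 0, 0, 0), then +1 on thread T1 → (1, 2, 0, 0)
VC(e7, invoked at 10): max of VC(e3)=(0, 0, 0, 2), VC(e6)=(0, 0, 1, 0), then +1 on thread T3 → (0, 0, 1, 3)
target: VC(e4) = (1, 2, 0, 0)

(1, 2, 0, 0)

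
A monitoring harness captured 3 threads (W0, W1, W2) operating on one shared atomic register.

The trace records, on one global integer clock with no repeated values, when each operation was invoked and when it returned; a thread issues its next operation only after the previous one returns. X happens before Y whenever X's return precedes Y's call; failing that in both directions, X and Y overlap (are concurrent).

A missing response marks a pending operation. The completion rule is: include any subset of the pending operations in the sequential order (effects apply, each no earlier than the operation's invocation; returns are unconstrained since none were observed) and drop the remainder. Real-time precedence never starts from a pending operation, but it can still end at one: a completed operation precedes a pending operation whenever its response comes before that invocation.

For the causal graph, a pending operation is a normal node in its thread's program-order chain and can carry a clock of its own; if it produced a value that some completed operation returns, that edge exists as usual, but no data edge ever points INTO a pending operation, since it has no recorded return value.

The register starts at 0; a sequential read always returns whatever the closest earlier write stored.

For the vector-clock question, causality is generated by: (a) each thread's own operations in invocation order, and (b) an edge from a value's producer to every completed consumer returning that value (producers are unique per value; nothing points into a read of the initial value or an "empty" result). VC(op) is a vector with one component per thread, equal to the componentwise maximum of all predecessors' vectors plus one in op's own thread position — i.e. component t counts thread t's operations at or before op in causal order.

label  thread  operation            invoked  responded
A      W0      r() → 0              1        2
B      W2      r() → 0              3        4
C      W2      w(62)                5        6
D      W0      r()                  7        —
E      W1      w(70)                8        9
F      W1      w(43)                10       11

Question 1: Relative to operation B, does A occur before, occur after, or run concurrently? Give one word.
Answer: before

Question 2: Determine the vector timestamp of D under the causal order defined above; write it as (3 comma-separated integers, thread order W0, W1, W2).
Answer: (2, 0, 0)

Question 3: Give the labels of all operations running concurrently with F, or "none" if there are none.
Answer: D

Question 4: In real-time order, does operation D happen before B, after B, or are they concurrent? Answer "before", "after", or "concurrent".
Answer: after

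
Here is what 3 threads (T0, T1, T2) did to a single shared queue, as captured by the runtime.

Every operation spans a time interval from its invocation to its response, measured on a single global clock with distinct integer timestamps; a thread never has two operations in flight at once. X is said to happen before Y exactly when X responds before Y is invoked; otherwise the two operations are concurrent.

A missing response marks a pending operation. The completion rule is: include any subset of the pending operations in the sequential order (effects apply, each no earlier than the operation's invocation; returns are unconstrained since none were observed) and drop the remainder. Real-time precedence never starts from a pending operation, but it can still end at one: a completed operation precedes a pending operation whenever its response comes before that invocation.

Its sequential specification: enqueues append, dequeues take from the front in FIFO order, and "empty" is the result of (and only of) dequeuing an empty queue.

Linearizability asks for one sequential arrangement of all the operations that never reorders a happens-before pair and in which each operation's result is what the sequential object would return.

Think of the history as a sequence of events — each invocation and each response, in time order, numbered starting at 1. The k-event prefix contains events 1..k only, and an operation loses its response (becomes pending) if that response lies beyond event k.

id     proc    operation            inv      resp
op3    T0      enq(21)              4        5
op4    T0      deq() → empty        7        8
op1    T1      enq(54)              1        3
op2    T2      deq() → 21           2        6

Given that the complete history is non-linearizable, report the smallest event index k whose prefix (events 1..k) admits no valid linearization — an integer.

events 1..5 are linearizable, e.g. via op1, op2, op3:
1. op1 enq(54), leaving queue <54>
2. op2 deq() (pending, included), leaving queue <>
3. op3 enq(21), leaving queue <21>
at event 6 (op2's time-6 response) nothing linearizes any more
sample order op1, op2, op3 stalls at step 2 — op2 deq() → 21 has no legal effect
sample order op1, op3, op2 stalls at step 3 — op2 deq() → 21 has no legal effect

6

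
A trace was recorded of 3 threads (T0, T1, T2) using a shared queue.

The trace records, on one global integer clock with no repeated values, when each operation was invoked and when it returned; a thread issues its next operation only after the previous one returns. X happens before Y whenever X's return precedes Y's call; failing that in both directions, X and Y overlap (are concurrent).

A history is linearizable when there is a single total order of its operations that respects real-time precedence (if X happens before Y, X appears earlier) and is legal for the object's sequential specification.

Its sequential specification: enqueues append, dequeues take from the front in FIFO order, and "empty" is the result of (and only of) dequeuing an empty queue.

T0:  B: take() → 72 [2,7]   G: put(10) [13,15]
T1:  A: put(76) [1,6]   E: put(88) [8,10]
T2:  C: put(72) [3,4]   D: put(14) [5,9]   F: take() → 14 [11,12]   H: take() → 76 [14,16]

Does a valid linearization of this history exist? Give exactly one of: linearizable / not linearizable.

one valid linearization: C, B, D, A, E, F, G, H
step 1: C put(72) — queue <72>
step 2: B take() → 72 — queue <>
step 3: D put(14) — queue <14>
step 4: A put(76) — queue <14,76>
step 5: E put(88) — queue <14,76,88>
step 6: F take() → 14 — queue <76,88>
step 7: G put(10) — queue <76,88,10>
step 8: H take() → 76 — queue <88,10>

linearizable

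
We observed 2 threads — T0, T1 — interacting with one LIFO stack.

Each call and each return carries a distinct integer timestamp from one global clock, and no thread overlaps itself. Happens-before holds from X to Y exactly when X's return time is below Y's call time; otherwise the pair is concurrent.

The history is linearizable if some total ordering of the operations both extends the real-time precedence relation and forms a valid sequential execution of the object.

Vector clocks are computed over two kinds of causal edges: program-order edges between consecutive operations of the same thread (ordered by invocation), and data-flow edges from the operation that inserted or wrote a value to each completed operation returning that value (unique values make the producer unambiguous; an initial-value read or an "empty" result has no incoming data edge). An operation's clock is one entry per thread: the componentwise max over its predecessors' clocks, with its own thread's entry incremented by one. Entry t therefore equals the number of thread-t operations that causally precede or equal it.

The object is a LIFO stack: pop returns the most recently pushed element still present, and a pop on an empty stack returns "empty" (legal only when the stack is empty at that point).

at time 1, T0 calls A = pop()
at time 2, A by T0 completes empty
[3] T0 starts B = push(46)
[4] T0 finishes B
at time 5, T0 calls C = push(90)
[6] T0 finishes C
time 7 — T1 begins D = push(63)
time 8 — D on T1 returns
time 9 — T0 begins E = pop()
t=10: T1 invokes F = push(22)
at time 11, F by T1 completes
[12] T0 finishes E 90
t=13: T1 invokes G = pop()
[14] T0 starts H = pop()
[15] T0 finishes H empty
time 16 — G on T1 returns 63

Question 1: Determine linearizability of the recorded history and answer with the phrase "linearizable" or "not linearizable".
cut after 11 events: linearizable; cut after 12 events (E responds, time 12): not linearizable
every one of the 2 real-time-consistent orders over 6 completed LIFO stack ops fails the sequential spec
for example A, B, C, D, E, F fails at step 5: E pop() → 90 is not legal there
for example A, B, C, D, F, E fails at step 6: E pop() → 90 is not legal there

not linearizable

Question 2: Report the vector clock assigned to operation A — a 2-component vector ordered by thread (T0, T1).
no predecessors for D (invoked 7): T1 increments from zero → (0, 1)
no predecessors for A (invoked 1): T0 increments from zero → (1, 0)
invoked at 10, F merges VC(D)=(0, 1) and bumps T1's slot → (0, 2)
invoked at 3, B merges VC(A)=(1, 0) and bumps T0's slot → (2, 0)
invoked at 13, G merges VC(D)=(0, 1), VC(F)=(0, 2) and bumps T1's slot → (0, 3)
invoked at 5, C merges VC(B)=(2, 0) and bumps T0's slot → (3, 0)
invoked at 9, E merges VC(C)=(3, 0) and bumps T0's slot → (4, 0)
invoked at 14, H merges VC(E)=(4, 0) and bumps T0's slot → (5, 0)
target: VC(A) = (1, 0)

(1, 0)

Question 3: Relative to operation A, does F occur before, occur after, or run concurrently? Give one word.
F spans [10,11], A spans [1,2]
resp(A)=2 < inv(F)=10

after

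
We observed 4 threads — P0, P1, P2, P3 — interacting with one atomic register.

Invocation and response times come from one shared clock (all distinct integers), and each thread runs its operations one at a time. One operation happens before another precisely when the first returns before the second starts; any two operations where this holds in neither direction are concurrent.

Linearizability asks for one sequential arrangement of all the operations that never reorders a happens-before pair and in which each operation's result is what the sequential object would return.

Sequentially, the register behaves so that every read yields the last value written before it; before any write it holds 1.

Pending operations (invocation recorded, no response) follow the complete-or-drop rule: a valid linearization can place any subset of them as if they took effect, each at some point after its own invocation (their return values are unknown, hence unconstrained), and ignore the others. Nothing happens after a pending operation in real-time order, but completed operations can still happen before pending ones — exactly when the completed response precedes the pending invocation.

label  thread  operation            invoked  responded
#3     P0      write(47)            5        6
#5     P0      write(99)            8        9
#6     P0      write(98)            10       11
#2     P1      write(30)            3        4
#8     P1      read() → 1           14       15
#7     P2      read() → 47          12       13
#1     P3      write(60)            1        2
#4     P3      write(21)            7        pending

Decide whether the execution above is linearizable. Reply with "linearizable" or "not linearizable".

events 1..12 are fine; event 13 — the response of #7 at time 13 — makes the prefix non-linearizable
exhaustive check: the 6 completed atomic register ops admit one real-time order; illegal
include/drop combinations of the 1 pending operation (#4) were all tried; none helps
take #1, #2, #3, #5, #6, #7 (pending dropped): step 6 already fails, because #7 read() → 47 cannot occur there

not linearizable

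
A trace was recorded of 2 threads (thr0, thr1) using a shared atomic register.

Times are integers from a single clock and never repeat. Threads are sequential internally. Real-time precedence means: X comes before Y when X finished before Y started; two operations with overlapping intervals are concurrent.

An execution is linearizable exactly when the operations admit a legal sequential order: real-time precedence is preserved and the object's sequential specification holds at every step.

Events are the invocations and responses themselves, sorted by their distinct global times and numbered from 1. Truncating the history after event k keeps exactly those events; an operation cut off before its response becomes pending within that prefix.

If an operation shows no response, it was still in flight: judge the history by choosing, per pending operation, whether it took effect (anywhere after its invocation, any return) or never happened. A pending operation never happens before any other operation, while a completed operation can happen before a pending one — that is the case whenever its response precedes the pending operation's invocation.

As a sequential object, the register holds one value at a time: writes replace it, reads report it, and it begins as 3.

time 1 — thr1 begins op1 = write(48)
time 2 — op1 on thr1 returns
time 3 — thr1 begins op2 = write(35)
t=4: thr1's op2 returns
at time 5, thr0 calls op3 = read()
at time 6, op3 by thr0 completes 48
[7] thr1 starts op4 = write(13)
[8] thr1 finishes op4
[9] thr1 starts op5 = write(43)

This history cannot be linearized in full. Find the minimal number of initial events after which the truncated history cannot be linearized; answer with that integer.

a valid linearization of events 1..5 exists, for instance op1, op2:
1. op1 write(48), leaving value 48
2. op2 write(35), leaving value 35
adding event 6 (op3 responds at 6) leaves no legal real-time order
for example op1, op2, op3 fails at step 3: op3 read() → 48 is not legal there

6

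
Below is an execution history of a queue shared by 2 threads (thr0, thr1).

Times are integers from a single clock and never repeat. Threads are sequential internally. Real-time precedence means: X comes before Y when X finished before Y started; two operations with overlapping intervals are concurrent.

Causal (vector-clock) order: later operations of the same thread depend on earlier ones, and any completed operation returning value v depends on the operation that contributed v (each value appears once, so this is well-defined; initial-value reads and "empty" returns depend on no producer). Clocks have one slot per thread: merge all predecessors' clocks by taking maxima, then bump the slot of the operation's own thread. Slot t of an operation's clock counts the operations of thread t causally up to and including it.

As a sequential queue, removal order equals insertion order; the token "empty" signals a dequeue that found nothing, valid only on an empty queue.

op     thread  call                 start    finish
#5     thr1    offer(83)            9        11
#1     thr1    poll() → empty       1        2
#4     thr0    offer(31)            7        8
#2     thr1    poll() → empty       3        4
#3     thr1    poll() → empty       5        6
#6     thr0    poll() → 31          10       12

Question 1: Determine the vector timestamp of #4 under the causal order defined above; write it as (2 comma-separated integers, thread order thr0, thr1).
root op #1, invoked 1: fresh clock plus thr1's own tick → (0, 1)
root op #4, invoked 7: fresh clock plus thr0's own tick → (1, 0)
merge at #2 (invoked 3): VC(#1)=(0, 1), own-thread bump on thr1 → (0, 2)
merge at #6 (invoked 10): VC(#4)=(1, 0), own-thread bump on thr0 → (2, 0)
merge at #3 (invoked 5): VC(#2)=(0, 2), own-thread bump on thr1 → (0, 3)
merge at #5 (invoked 9): VC(#3)=(0, 3), own-thread bump on thr1 → (0, 4)
target: VC(#4) = (1, 0)

(1, 0)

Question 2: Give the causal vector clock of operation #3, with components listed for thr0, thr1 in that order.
no predecessors for #1 (invoked 1): thr1 increments from zero → (0, 1)
no predecessors for #4 (invoked 7): thr0 increments from zero → (1, 0)
#2 (invocation 3): componentwise max over VC(#1)=(0, 1), +1 at thr1, giving (0, 2)
#6 (invocation 10): componentwise max over VC(#4)=(1, 0), +1 at thr0, giving (2, 0)
#3 (invocation 5): componentwise max over VC(#2)=(0, 2), +1 at thr1, giving (0, 3)
#5 (invocation 9): componentwise max over VC(#3)=(0, 3), +1 at thr1, giving (0, 4)
target: VC(#3) = (0, 3)

(0, 3)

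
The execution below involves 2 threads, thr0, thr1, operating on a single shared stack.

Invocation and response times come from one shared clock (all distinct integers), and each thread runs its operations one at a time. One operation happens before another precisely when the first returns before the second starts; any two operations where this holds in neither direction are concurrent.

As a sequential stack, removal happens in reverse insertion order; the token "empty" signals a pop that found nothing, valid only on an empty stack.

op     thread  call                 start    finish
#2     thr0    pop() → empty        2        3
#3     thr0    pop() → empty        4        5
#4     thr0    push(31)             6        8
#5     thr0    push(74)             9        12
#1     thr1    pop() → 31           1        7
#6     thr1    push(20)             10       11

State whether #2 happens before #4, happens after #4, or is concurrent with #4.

before

#2 spans [2,3], #4 spans [6,8]
resp(#2)=3 < inv(#4)=6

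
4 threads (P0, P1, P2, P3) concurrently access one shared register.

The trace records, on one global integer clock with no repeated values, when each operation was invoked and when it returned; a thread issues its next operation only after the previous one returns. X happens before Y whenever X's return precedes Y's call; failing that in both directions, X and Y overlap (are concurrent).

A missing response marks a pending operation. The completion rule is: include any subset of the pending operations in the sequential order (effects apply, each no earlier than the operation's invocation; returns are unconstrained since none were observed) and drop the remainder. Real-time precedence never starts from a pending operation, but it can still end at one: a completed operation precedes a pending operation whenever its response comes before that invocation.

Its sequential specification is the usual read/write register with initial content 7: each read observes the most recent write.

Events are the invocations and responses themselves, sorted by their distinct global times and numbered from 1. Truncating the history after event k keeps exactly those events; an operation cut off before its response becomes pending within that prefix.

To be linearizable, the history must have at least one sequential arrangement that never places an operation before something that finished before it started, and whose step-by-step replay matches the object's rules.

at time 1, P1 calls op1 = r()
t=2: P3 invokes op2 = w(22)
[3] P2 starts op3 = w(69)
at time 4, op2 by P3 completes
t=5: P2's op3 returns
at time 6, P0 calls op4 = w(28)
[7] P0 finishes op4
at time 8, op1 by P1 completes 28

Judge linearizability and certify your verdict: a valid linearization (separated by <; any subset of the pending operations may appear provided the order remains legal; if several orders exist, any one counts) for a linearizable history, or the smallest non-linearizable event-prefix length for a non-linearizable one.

after step 1 (op2 w(22)): value 22
after step 2 (op3 w(69)): value 69
after step 3 (op4 w(28)): value 28
after step 4 (op1 r() → 28): value 28

linearizable — witness: op2 < op3 < op4 < op1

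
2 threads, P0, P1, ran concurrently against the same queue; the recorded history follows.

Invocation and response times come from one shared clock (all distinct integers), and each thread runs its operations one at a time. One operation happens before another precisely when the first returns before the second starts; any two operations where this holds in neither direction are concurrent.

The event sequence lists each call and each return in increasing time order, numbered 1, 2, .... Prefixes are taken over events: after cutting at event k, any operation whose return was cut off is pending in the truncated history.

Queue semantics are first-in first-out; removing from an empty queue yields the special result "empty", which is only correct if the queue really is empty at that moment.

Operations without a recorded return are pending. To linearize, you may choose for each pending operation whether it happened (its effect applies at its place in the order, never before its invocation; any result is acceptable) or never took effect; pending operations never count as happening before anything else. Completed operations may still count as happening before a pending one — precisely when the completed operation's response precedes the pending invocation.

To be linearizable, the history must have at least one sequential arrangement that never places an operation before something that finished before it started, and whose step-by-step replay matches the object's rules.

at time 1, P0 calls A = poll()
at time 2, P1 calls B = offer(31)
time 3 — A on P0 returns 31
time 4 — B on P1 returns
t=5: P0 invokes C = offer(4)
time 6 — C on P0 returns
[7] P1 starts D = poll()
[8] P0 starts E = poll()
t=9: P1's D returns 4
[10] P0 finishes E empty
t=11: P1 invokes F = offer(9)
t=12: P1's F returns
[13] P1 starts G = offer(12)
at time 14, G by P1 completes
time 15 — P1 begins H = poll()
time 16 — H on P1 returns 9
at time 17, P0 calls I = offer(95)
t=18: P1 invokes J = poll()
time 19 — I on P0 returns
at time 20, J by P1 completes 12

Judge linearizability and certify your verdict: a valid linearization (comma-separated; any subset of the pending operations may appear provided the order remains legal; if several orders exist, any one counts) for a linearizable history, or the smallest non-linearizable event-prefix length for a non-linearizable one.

linearizable — witness: B, A, C, D, E, F, G, H, I, J

after step 1 (B offer(31)): queue <31>
after step 2 (A poll() → 31): queue <>
after step 3 (C offer(4)): queue <4>
after step 4 (D poll() → 4): queue <>
after step 5 (E poll() → empty): queue <>
after step 6 (F offer(9)): queue <9>
after step 7 (G offer(12)): queue <9,12>
after step 8 (H poll() → 9): queue <12>
after step 9 (I offer(95)): queue <12,95>
after step 10 (J poll() → 12): queue <95>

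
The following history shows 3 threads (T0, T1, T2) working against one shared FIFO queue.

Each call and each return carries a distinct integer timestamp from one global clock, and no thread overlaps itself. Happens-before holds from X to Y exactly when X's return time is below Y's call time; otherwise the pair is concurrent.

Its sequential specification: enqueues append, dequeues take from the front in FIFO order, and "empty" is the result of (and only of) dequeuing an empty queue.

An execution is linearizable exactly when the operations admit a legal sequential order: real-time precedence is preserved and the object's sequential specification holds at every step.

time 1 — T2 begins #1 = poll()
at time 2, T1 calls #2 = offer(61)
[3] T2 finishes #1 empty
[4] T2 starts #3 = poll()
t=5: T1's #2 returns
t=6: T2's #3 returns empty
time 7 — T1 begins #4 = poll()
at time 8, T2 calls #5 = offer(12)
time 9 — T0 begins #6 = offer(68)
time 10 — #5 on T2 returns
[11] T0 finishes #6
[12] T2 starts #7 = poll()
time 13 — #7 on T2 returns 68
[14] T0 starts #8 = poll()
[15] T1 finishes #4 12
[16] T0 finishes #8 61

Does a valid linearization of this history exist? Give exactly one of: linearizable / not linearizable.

not linearizable

cut after 14 events: linearizable; cut after 15 events (#4 responds, time 15): not linearizable
checked exhaustively: 24 real-time-consistent orders of 7 completed operations, zero legal FIFO queue replays
no escape via the 1 pending operation (#8): every completion choice fails
take #1, #2, #3, #4, #5, #6, #7 (pending dropped): step 3 already fails, because #3 poll() → empty cannot occur there
take #1, #2, #3, #4, #6, #5, #7 (pending dropped): step 3 already fails, because #3 poll() → empty cannot occur there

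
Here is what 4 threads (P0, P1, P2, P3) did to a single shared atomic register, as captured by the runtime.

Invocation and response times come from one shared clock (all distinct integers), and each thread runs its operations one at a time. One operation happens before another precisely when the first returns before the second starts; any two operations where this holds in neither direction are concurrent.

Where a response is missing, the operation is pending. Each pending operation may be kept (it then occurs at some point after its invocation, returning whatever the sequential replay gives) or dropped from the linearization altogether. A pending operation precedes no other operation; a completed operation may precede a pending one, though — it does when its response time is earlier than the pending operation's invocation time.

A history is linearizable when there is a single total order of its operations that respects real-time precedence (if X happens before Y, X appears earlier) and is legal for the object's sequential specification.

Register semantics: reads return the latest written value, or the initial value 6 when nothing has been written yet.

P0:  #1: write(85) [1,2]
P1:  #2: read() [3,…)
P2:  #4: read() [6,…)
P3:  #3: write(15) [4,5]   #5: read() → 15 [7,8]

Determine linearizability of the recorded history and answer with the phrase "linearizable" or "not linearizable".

linearizable

a witness: #1, #2, #3, #4, #5
step 1: #1 write(85) — value 85
step 2: #2 read() (pending, included) — value 85
step 3: #3 write(15) — value 15
step 4: #4 read() (pending, included) — value 15
step 5: #5 read() → 15 — value 15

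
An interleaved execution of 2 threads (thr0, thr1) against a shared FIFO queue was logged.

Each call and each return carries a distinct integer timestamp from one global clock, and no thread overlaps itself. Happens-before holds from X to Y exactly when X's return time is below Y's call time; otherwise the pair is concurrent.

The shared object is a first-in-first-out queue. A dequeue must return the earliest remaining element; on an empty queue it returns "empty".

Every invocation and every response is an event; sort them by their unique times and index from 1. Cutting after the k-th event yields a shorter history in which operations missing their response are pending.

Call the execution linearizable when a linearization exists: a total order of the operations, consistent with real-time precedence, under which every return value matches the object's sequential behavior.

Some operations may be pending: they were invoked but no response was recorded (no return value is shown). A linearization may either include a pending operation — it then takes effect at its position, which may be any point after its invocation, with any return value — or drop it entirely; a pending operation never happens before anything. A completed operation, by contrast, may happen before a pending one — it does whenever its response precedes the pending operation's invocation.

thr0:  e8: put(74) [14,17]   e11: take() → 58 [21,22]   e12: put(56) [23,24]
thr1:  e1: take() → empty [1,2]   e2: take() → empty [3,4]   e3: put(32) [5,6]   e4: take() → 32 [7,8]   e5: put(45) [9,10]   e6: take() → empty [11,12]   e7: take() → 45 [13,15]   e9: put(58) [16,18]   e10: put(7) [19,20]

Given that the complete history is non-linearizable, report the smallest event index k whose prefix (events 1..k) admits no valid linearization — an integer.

a valid linearization of events 1..11 exists, for instance e1, e2, e3, e4, e5:
step 1: e1 take() → empty — queue <>
step 2: e2 take() → empty — queue <>
step 3: e3 put(32) — queue <32>
step 4: e4 take() → 32 — queue <>
step 5: e5 put(45) — queue <45>
adding event 12 (e6 responds at 12) leaves no legal real-time order
sample order e1, e2, e3, e4, e5, e6 stalls at step 6 — e6 take() → empty has no legal effect

12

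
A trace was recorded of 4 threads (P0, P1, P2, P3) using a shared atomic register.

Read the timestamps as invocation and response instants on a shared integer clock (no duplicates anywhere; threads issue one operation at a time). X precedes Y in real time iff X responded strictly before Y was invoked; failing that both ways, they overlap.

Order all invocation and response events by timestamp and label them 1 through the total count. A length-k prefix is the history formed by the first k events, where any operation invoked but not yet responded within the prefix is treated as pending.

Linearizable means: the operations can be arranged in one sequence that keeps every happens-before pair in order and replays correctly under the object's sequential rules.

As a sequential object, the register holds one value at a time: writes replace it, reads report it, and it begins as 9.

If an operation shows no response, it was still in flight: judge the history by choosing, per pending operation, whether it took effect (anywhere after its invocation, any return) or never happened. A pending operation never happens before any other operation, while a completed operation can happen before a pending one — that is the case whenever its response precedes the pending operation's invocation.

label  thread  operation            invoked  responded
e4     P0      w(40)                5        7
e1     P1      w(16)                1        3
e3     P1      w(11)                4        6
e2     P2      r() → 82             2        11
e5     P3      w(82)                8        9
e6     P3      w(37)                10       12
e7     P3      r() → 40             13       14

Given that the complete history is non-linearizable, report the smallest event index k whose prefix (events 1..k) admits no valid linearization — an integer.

events 1..13 are still linearizable — one witness is e1, e3, e4, e5, e2, e6:
1. e1 w(16), leaving value 16
2. e3 w(11), leaving value 11
3. e4 w(40), leaving value 40
4. e5 w(82), leaving value 82
5. e2 r() → 82, leaving value 82
6. e6 w(37), leaving value 37
include event 14 — e7 responding at 14 — and every candidate order breaks
sample order e1, e2, e3, e4, e5, e6, e7 stalls at step 2 — e2 r() → 82 has no legal effect
sample order e1, e2, e4, e3, e5, e6, e7 stalls at step 2 — e2 r() → 82 has no legal effect

14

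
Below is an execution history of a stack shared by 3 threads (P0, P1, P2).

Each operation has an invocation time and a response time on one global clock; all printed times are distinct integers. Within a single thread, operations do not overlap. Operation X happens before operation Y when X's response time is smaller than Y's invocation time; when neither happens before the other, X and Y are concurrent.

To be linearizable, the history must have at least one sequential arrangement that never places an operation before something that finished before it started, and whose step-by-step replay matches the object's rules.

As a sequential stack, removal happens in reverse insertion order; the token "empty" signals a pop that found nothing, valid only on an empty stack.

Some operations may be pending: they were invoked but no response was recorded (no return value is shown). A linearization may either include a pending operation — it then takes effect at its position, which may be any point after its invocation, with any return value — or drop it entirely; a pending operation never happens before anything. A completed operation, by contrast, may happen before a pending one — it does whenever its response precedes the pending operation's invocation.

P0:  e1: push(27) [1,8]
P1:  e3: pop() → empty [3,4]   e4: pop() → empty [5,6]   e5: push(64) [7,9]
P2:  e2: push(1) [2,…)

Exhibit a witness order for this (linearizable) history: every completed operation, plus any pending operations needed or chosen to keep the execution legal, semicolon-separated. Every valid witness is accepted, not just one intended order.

step 1: e3 pop() → empty — stack <>
step 2: e4 pop() → empty — stack <>
step 3: e1 push(27) — stack <27>
step 4: e2 push(1) (pending, included) — stack <27,1>
step 5: e5 push(64) — stack <27,1,64>

e3; e4; e1; e2; e5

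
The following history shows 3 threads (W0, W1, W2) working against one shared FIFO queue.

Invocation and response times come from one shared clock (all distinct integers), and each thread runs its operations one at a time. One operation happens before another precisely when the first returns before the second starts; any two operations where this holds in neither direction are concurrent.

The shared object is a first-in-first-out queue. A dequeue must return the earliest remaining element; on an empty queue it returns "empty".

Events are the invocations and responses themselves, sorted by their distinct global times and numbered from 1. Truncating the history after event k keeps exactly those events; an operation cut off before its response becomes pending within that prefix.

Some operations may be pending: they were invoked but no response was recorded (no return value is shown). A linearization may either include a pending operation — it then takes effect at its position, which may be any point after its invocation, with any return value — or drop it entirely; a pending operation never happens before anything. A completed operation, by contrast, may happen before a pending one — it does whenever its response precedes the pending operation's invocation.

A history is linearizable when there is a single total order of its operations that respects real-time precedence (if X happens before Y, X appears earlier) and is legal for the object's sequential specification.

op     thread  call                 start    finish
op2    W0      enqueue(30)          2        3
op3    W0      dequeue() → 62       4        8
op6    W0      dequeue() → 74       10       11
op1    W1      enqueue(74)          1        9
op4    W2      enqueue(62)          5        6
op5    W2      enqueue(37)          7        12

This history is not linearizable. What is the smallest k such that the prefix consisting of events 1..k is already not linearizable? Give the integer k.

8

events 1..7 are still linearizable — one witness is op1, op2, op3, op4:
1. op1 enqueue(74) (pending, included), leaving queue <74>
2. op2 enqueue(30), leaving queue <74,30>
3. op3 dequeue() (pending, included), leaving queue <30>
4. op4 enqueue(62), leaving queue <30,62>
adding event 8 (op3 responds at 8) leaves no legal real-time order
no escape via the 2 pending operations (op1, op5): every completion choice fails
sample order op2, op3, op4 (pending dropped) stalls at step 2 — op3 dequeue() → 62 has no legal effect
sample order op2, op4, op3 (pending dropped) stalls at step 3 — op3 dequeue() → 62 has no legal effect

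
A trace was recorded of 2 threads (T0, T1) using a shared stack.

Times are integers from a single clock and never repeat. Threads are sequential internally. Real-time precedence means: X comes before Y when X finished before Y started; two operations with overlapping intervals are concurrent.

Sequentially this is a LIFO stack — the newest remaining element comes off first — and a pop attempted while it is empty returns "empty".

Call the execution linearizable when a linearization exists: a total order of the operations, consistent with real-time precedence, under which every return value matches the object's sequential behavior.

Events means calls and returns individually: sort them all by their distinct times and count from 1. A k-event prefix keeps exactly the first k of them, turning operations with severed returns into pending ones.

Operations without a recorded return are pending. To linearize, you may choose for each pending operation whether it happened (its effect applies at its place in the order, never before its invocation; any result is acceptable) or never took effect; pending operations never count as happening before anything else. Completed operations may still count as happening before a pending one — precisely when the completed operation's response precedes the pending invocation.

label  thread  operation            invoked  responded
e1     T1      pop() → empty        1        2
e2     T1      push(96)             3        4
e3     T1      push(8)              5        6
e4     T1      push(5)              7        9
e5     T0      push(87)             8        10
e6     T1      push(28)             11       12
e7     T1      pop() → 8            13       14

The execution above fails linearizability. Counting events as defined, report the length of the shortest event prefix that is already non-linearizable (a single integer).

events 1..13 are linearizable, e.g. via e1, e2, e3, e4, e5, e6:
after step 1 (e1 pop() → empty): stack <>
after step 2 (e2 push(96)): stack <96>
after step 3 (e3 push(8)): stack <96,8>
after step 4 (e4 push(5)): stack <96,8,5>
after step 5 (e5 push(87)): stack <96,8,5,87>
after step 6 (e6 push(28)): stack <96,8,5,87,28>
event 14 — e7's response, time 14 — after it, nothing linearizes
sample order e1, e2, e3, e4, e5, e6, e7 stalls at step 7 — e7 pop() → 8 has no legal effect
sample order e1, e2, e3, e5, e4, e6, e7 stalls at step 7 — e7 pop() → 8 has no legal effect

14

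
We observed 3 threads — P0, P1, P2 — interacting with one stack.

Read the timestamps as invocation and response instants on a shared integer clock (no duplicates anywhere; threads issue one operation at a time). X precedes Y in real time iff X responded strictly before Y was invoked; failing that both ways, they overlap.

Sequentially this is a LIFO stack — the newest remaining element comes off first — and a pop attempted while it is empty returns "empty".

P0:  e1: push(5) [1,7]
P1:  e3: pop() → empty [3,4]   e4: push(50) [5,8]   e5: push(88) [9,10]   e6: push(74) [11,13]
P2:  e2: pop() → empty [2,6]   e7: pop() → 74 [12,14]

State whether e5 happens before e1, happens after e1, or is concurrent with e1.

after

e5 spans [9,10], e1 spans [1,7]
resp(e1)=7 < inv(e5)=9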